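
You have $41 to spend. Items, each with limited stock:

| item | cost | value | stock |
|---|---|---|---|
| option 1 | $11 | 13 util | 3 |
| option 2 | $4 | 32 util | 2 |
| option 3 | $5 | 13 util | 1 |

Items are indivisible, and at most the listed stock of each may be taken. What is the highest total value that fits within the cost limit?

Top feasible selections:
- 2×option 1 + 2×option 2 + 1×option 3: cost 35, value 103
- 3×option 1 + 2×option 2: cost 41, value 103
- 1×option 1 + 2×option 2 + 1×option 3: cost 24, value 90
Best: 103 util.

103 util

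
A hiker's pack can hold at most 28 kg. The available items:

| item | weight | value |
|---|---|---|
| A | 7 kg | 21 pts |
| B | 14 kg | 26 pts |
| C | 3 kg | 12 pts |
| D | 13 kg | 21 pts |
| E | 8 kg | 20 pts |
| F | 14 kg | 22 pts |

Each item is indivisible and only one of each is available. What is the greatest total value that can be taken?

Check high-value combinations within 28 kg:
- A+D+E: weight 7+13+8=28, value 21+21+20=62
- A+B+C: weight 7+14+3=24, value 21+26+12=59
- B+C+E: weight 14+3+8=25, value 26+12+20=58
- A+C+F: weight 7+3+14=24, value 21+12+22=55
- A+C+D: weight 7+3+13=23, value 21+12+21=54
Best: 62 pts.

62 pts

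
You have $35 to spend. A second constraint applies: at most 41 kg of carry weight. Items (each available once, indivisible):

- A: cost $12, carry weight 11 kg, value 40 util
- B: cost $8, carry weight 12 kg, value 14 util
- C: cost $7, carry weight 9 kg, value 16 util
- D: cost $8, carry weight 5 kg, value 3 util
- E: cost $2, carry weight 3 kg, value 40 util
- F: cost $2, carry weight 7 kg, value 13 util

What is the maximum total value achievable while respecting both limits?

112 util

Feasible sets respecting both limits:
- A+C+D+E+F: cost 31, carry weight 35, value 112
- A+B+C+E: cost 29, carry weight 35, value 110
- A+B+D+E+F: cost 32, carry weight 38, value 110
- A+C+E+F: cost 23, carry weight 30, value 109
Best: 112 util.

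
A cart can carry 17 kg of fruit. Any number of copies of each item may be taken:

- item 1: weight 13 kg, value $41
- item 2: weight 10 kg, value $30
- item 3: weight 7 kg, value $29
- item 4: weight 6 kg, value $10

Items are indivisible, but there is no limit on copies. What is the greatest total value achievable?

$59

Best value-per-unit is item 3 at 29/7; filling with it alone gives 2×29 = 58.
Optimal mix: 1×item 2 + 1×item 3 → weight 17, value 59.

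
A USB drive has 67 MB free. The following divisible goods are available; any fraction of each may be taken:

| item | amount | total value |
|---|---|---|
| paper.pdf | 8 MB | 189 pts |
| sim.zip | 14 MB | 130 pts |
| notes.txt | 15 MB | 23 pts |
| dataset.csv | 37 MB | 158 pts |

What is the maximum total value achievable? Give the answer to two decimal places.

489.27

Take in order of value per unit:
- paper.pdf (189/8 per unit): all 8 → value 189, running total 189.00
- sim.zip (130/14 per unit): all 14 → value 130, running total 319.00
- dataset.csv (158/37 per unit): all 37 → value 158, running total 477.00
- notes.txt (23/15 per unit): 8 of 15 → value 8×23/15 = 12.2667, running total 489.27
Total 489.27.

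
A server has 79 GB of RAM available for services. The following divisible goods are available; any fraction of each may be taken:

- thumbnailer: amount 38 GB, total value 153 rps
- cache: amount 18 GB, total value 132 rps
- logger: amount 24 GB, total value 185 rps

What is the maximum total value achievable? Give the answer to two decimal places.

Take in order of value per unit:
- logger (185/24 per unit): all 24 → value 185, running total 185.00
- cache (132/18 per unit): all 18 → value 132, running total 317.00
- thumbnailer (153/38 per unit): 37 of 38 → value 37×153/38 = 148.9737, running total 465.97
Total 465.97.

465.97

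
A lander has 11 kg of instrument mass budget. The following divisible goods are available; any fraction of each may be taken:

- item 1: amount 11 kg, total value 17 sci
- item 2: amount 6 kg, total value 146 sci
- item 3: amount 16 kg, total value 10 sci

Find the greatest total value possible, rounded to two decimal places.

153.73

Take in order of value per unit:
- item 2 (146/6 per unit): all 6 → value 146, running total 146.00
- item 1 (17/11 per unit): 5 of 11 → value 5×17/11 = 7.7273, running total 153.73
Total 153.73.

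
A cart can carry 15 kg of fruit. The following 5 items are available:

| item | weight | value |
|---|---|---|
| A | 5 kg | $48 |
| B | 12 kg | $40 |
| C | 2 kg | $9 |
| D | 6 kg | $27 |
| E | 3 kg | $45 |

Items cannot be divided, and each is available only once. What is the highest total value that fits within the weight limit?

$120

Check high-value combinations within 15 kg:
- A+D+E: weight 5+6+3=14, value 48+27+45=120
- A+C+E: weight 5+2+3=10, value 48+9+45=102
- A+E: weight 5+3=8, value 48+45=93
- B+E: weight 12+3=15, value 40+45=85
- A+C+D: weight 5+2+6=13, value 48+9+27=84
Best: $120.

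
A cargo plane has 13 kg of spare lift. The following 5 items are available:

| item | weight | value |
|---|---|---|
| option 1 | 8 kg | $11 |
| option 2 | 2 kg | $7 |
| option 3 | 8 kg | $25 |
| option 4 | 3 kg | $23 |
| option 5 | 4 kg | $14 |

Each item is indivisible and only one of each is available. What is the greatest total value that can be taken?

$55

Check high-value combinations within 13 kg:
- option 2+option 3+option 4: weight 2+8+3=13, value 7+25+23=55
- option 3+option 4: weight 8+3=11, value 25+23=48
- option 2+option 4+option 5: weight 2+3+4=9, value 7+23+14=44
- option 1+option 2+option 4: weight 8+2+3=13, value 11+7+23=41
- option 3+option 5: weight 8+4=12, value 25+14=39
Best: $55.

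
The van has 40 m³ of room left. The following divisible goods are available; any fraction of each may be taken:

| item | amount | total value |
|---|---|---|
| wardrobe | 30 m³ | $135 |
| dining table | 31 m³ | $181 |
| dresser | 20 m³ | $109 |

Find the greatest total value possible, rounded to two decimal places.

230.05

Take in order of value per unit:
- dining table (181/31 per unit): all 31 → value 181, running total 181.00
- dresser (109/20 per unit): 9 of 20 → value 9×109/20 = 49.0500, running total 230.05
Total 230.05.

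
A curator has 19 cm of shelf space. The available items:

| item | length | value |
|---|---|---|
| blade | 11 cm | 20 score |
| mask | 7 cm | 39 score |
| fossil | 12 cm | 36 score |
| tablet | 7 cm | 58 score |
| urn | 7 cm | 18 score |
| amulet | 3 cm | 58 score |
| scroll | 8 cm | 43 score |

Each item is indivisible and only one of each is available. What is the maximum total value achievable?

159 score

Check high-value combinations within 19 cm:
- tablet+amulet+scroll: length 7+3+8=18, value 58+58+43=159
- mask+tablet+amulet: length 7+7+3=17, value 39+58+58=155
- mask+amulet+scroll: length 7+3+8=18, value 39+58+43=140
- tablet+urn+amulet: length 7+7+3=17, value 58+18+58=134
Best: 159 score.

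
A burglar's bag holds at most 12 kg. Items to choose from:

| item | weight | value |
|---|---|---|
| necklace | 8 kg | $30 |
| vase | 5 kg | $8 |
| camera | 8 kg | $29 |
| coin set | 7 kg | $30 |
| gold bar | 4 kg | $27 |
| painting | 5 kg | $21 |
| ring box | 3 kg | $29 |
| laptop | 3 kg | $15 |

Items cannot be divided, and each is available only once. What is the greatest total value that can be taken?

$77

Check high-value combinations within 12 kg:
- gold bar+painting+ring box: weight 4+5+3=12, value 27+21+29=77
- gold bar+ring box+laptop: weight 4+3+3=10, value 27+29+15=71
- painting+ring box+laptop: weight 5+3+3=11, value 21+29+15=65
- vase+gold bar+ring box: weight 5+4+3=12, value 8+27+29=64
Best: $77.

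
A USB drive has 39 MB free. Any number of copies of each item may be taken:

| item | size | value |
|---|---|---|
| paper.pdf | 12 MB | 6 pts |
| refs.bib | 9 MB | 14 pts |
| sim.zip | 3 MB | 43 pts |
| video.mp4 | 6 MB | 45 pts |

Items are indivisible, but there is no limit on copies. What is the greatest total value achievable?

Best value-per-unit is sim.zip at 43/3, and filling with it alone uses size 13×3=39. No mix of the others beats 13×43 = 559.

559 pts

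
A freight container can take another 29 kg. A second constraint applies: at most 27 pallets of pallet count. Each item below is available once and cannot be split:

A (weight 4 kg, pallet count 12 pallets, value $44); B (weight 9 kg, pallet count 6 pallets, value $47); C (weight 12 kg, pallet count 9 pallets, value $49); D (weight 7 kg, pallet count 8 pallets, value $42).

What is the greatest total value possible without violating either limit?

$140

Feasible sets respecting both limits:
- A+B+C: weight 25, pallet count 27, value 140
- B+C+D: weight 28, pallet count 23, value 138
- A+B+D: weight 20, pallet count 26, value 133
Best: $140.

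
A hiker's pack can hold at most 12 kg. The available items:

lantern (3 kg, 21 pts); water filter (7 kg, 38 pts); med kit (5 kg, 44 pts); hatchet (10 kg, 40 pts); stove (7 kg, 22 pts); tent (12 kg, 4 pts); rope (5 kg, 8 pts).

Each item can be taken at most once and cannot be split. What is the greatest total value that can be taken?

82 pts

Check high-value combinations within 12 kg:
- water filter+med kit: weight 7+5=12, value 38+44=82
- med kit+stove: weight 5+7=12, value 44+22=66
- lantern+med kit: weight 3+5=8, value 21+44=65
Best: 82 pts.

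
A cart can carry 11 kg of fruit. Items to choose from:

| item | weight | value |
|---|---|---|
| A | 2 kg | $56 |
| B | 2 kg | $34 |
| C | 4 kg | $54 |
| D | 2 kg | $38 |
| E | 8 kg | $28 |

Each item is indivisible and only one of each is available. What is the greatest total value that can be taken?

$182

This is a 0/1 knapsack; check combinations near the capacity.
- A+B+C+D: weight 2+2+4+2=10, value 56+34+54+38=182
- A+C+D: weight 2+4+2=8, value 56+54+38=148
- A+B+C: weight 2+2+4=8, value 56+34+54=144
- A+B+D: weight 2+2+2=6, value 56+34+38=128
Best: $182.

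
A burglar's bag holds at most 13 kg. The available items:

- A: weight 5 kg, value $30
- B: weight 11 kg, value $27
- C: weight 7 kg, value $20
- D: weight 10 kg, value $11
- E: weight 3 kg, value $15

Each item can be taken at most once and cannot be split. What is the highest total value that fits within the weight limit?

Check high-value combinations within 13 kg:
- A+C: weight 5+7=12, value 30+20=50
- A+E: weight 5+3=8, value 30+15=45
- C+E: weight 7+3=10, value 20+15=35
- A: weight 5, value 30
Best: $50.

$50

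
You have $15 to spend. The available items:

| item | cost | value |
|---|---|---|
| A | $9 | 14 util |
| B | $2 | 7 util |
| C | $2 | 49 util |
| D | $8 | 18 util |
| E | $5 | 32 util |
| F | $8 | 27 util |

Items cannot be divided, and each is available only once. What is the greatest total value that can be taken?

108 util

Check high-value combinations within $15:
- C+E+F: cost 2+5+8=15, value 49+32+27=108
- C+D+E: cost 2+8+5=15, value 49+18+32=99
- B+C+E: cost 2+2+5=9, value 7+49+32=88
- B+C+F: cost 2+2+8=12, value 7+49+27=83
Best: 108 util.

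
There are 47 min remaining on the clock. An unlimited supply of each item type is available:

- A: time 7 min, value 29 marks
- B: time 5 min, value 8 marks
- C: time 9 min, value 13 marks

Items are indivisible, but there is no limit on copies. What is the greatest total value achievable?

Best value-per-unit is A at 29/7; filling with it alone gives 6×29 = 174.
Optimal mix: 6×A + 1×B → time 47, value 182.

182 marks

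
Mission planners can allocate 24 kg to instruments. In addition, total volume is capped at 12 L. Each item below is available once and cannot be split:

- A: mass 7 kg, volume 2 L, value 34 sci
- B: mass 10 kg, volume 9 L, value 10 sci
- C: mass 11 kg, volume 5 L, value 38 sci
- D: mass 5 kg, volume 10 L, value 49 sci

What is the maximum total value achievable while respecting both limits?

83 sci

Feasible sets respecting both limits:
- A+D: mass 12, volume 12, value 83
- A+C: mass 18, volume 7, value 72
- D: mass 5, volume 10, value 49
- A+B: mass 17, volume 11, value 44
Best: 83 sci.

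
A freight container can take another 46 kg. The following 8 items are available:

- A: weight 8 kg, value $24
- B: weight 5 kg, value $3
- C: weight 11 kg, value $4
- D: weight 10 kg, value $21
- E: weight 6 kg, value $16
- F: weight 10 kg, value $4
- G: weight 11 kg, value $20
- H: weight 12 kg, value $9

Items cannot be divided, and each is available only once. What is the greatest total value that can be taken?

Check high-value combinations within 46 kg:
- A+D+E+F+G: weight 8+10+6+10+11=45, value 24+21+16+4+20=85
- A+C+D+E+G: weight 8+11+10+6+11=46, value 24+4+21+16+20=85
- A+B+D+E+G: weight 8+5+10+6+11=40, value 24+3+21+16+20=84
- A+D+E+G: weight 8+10+6+11=35, value 24+21+16+20=81
Best: $85.

$85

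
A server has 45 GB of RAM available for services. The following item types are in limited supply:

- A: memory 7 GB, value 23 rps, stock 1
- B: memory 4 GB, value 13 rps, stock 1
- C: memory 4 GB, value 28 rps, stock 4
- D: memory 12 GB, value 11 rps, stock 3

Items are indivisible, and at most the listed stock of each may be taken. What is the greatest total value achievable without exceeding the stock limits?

Best selections within memory 45 and stock limits:
- 1×A + 1×B + 4×C + 1×D: memory 39, value 159
- 1×A + 1×B + 4×C: memory 27, value 148
Best: 159 rps.

159 rps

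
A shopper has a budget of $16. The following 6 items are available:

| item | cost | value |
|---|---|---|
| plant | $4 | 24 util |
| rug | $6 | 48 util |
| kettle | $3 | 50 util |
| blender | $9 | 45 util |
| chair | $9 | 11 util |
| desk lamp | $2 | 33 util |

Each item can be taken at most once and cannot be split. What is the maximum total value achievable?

155 util

Check high-value combinations within $16:
- plant+rug+kettle+desk lamp: cost 4+6+3+2=15, value 24+48+50+33=155
- rug+kettle+desk lamp: cost 6+3+2=11, value 48+50+33=131
- kettle+blender+desk lamp: cost 3+9+2=14, value 50+45+33=128
- plant+rug+kettle: cost 4+6+3=13, value 24+48+50=122
Best: 155 util.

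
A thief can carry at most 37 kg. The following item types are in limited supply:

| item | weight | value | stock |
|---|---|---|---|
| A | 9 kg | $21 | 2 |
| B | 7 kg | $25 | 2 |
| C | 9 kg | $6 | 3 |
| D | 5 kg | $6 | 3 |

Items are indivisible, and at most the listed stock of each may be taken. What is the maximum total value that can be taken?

Top feasible selections:
- 2×A + 2×B + 1×D: weight 37, value 98
- 2×A + 2×B: weight 32, value 92
Best: $98.

$98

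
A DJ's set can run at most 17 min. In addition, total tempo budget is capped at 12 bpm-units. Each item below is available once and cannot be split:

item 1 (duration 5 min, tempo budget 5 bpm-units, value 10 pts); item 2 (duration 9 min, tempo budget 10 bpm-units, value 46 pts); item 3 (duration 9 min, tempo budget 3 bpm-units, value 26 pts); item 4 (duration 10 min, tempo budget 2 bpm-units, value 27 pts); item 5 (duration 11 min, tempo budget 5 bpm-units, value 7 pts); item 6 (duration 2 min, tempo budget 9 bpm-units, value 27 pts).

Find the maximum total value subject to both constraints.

54 pts

Feasible sets respecting both limits:
- item 4+item 6: duration 12, tempo budget 11, value 54
- item 3+item 6: duration 11, tempo budget 12, value 53
- item 2: duration 9, tempo budget 10, value 46
Best: 54 pts.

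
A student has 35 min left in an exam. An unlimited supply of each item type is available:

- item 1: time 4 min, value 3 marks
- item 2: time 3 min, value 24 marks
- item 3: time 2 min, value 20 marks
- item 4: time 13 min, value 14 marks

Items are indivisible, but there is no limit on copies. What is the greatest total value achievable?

Best value-per-unit is item 3 at 20/2; filling with it alone gives 17×20 = 340.
Optimal mix: 1×item 2 + 16×item 3 → time 35, value 344.

344 marks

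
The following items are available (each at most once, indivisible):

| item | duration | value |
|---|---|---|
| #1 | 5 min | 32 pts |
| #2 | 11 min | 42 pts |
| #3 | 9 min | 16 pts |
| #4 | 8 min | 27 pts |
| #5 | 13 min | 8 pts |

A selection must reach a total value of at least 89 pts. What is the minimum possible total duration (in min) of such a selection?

24

Subsets with value ≥ 89, sorted by total duration:
- #1+#2+#4: duration 24, value 101
- #1+#2+#3: duration 25, value 90
Minimum duration: 24 min.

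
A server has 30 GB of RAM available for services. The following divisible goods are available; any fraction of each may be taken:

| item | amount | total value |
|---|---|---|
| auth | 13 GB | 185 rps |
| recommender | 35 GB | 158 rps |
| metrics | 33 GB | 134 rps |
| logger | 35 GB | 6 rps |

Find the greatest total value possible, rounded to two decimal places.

261.74

Take in order of value per unit:
- auth (185/13 per unit): all 13 → value 185, running total 185.00
- recommender (158/35 per unit): 17 of 35 → value 17×158/35 = 76.7429, running total 261.74
Total 261.74.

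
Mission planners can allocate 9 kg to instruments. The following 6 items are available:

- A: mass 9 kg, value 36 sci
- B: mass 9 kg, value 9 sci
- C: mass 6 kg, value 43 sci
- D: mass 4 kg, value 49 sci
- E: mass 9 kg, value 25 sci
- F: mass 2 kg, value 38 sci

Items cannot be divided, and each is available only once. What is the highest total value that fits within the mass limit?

87 sci

This is a 0/1 knapsack; check combinations near the capacity.
- D+F: mass 4+2=6, value 49+38=87
- C+F: mass 6+2=8, value 43+38=81
- D: mass 4, value 49
Best: 87 sci.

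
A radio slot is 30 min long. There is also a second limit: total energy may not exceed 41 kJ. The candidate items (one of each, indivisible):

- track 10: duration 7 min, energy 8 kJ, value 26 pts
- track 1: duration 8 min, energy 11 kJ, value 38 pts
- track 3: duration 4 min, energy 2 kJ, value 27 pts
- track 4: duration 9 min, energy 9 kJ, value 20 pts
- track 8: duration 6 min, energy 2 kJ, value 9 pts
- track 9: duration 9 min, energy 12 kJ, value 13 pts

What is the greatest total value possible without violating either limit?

Feasible sets respecting both limits:
- track 10+track 1+track 3+track 4: duration 28, energy 30, value 111
- track 10+track 1+track 3+track 9: duration 28, energy 33, value 104
- track 10+track 1+track 3+track 8: duration 25, energy 23, value 100
- track 1+track 3+track 4+track 9: duration 30, energy 34, value 98
Best: 111 pts.

111 pts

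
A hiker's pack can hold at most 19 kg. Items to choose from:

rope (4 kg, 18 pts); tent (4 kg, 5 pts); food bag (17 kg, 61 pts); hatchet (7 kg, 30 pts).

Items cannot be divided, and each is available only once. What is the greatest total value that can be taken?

61 pts

Check high-value combinations within 19 kg:
- food bag: weight 17, value 61
- rope+tent+hatchet: weight 4+4+7=15, value 18+5+30=53
- rope+hatchet: weight 4+7=11, value 18+30=48
- tent+hatchet: weight 4+7=11, value 5+30=35
- hatchet: weight 7, value 30
Best: 61 pts.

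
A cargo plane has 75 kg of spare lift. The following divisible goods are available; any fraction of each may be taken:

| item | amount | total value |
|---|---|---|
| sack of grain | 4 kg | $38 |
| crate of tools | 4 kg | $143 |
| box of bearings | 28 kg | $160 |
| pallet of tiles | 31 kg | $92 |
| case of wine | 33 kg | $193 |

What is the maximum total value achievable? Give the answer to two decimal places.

Take in order of value per unit:
- crate of tools (143/4 per unit): all 4 → value 143, running total 143.00
- sack of grain (38/4 per unit): all 4 → value 38, running total 181.00
- case of wine (193/33 per unit): all 33 → value 193, running total 374.00
- box of bearings (160/28 per unit): all 28 → value 160, running total 534.00
- pallet of tiles (92/31 per unit): 6 of 31 → value 6×92/31 = 17.8065, running total 551.81
Total 551.81.

551.81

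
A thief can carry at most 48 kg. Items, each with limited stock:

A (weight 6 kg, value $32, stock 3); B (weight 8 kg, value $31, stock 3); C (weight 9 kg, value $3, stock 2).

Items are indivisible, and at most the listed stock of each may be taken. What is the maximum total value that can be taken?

Top feasible selections:
- 3×A + 3×B: weight 42, value 189
- 3×A + 2×B + 1×C: weight 43, value 161
- 2×A + 3×B + 1×C: weight 45, value 160
- 3×A + 2×B: weight 34, value 158
Best: $189.

$189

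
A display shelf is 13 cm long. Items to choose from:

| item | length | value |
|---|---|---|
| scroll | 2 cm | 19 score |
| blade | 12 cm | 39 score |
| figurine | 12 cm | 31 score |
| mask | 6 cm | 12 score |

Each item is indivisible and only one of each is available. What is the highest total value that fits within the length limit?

39 score

Check high-value combinations within 13 cm:
- blade: length 12, value 39
- scroll+mask: length 2+6=8, value 19+12=31
- figurine: length 12, value 31
- scroll: length 2, value 19
Best: 39 score.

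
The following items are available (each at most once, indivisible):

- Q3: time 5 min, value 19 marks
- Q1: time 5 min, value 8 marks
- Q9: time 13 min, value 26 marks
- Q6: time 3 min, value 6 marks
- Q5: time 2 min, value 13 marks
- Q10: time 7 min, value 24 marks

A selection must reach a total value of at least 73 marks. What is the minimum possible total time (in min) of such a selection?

27

Subsets with value ≥ 73, sorted by total time:
- Q3+Q9+Q5+Q10: time 27, value 82
- Q3+Q9+Q6+Q10: time 28, value 75
Minimum time: 27 min.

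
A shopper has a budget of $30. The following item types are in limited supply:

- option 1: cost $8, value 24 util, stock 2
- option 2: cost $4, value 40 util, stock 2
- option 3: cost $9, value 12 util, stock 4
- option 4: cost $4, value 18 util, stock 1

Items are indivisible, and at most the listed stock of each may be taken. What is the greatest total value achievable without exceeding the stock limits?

146 util

Best selections within cost 30 and stock limits:
- 2×option 1 + 2×option 2 + 1×option 4: cost 28, value 146
- 1×option 1 + 2×option 2 + 1×option 3 + 1×option 4: cost 29, value 134
- 2×option 1 + 2×option 2: cost 24, value 128
- 1×option 1 + 2×option 2 + 1×option 4: cost 20, value 122
Best: 146 util.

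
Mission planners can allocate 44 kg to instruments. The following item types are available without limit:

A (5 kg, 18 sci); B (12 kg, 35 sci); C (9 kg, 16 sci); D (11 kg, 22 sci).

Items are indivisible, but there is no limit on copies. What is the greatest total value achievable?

Best value-per-unit is A at 18/5, and filling with it alone uses mass 8×5=40. No mix of the others beats 8×18 = 144.

144 sci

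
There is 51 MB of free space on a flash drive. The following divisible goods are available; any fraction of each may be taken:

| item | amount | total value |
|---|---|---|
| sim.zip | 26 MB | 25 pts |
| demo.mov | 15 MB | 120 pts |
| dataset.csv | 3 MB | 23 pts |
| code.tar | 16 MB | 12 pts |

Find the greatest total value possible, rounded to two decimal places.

173.25

Take in order of value per unit:
- demo.mov (120/15 per unit): all 15 → value 120, running total 120.00
- dataset.csv (23/3 per unit): all 3 → value 23, running total 143.00
- sim.zip (25/26 per unit): all 26 → value 25, running total 168.00
- code.tar (12/16 per unit): 7 of 16 → value 7×12/16 = 5.2500, running total 173.25
Total 173.25.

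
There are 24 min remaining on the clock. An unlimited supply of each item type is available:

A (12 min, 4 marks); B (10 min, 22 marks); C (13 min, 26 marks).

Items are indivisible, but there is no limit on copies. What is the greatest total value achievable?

48 marks

Best value-per-unit is B at 22/10; filling with it alone gives 2×22 = 44.
Optimal mix: 1×B + 1×C → time 23, value 48.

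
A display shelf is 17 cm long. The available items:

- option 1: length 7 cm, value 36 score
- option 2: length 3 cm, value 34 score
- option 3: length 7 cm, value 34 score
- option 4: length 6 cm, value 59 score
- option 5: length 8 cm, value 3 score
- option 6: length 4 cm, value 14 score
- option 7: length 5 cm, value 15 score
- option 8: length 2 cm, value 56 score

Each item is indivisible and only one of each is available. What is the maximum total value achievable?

164 score

Check high-value combinations within 17 cm:
- option 2+option 4+option 7+option 8: length 3+6+5+2=16, value 34+59+15+56=164
- option 2+option 4+option 6+option 8: length 3+6+4+2=15, value 34+59+14+56=163
- option 1+option 4+option 8: length 7+6+2=15, value 36+59+56=151
Best: 164 score.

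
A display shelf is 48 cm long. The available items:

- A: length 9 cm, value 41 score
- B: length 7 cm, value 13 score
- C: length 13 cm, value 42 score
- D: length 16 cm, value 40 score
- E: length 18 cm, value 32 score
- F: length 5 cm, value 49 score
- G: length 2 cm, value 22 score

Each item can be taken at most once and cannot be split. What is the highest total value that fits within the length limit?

Check high-value combinations within 48 cm:
- A+C+D+F+G: length 9+13+16+5+2=45, value 41+42+40+49+22=194
- A+C+E+F+G: length 9+13+18+5+2=47, value 41+42+32+49+22=186
- A+C+D+F: length 9+13+16+5=43, value 41+42+40+49=172
- A+B+C+F+G: length 9+7+13+5+2=36, value 41+13+42+49+22=167
- B+C+D+F+G: length 7+13+16+5+2=43, value 13+42+40+49+22=166
Best: 194 score.

194 score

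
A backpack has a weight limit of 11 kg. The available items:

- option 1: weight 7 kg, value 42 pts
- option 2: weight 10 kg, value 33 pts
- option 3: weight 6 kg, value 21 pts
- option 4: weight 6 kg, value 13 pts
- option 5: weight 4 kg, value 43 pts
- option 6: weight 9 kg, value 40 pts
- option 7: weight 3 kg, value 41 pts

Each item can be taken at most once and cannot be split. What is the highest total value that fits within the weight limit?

Check high-value combinations within 11 kg:
- option 1+option 5: weight 7+4=11, value 42+43=85
- option 5+option 7: weight 4+3=7, value 43+41=84
- option 1+option 7: weight 7+3=10, value 42+41=83
- option 3+option 5: weight 6+4=10, value 21+43=64
- option 3+option 7: weight 6+3=9, value 21+41=62
Best: 85 pts.

85 pts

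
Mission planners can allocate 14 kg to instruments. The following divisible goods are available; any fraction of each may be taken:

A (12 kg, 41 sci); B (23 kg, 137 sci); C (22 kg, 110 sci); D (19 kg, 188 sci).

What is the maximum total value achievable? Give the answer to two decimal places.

138.53

Take in order of value per unit:
- D (188/19 per unit): 14 of 19 → value 14×188/19 = 138.5263, running total 138.53
Total 138.53.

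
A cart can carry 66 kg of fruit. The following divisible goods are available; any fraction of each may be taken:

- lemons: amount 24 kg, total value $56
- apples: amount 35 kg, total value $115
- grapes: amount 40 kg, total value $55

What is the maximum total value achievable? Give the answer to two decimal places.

180.63

Take in order of value per unit:
- apples (115/35 per unit): all 35 → value 115, running total 115.00
- lemons (56/24 per unit): all 24 → value 56, running total 171.00
- grapes (55/40 per unit): 7 of 40 → value 7×55/40 = 9.6250, running total 180.63
Total 180.63.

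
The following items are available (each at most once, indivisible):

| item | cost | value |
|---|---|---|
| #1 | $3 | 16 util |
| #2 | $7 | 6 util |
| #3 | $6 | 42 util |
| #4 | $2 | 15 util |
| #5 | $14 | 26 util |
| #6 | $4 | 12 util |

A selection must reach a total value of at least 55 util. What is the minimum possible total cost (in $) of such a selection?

8

Subsets with value ≥ 55, sorted by total cost:
- #3+#4: cost 8, value 57
- #1+#3: cost 9, value 58
- #1+#3+#4: cost 11, value 73
Minimum cost: 8 $.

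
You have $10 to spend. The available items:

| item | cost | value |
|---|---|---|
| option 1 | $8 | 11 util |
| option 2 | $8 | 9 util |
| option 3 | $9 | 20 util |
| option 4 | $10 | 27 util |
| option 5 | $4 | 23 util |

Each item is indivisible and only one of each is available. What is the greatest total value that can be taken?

27 util

Check high-value combinations within $10:
- option 4: cost 10, value 27
- option 5: cost 4, value 23
- option 3: cost 9, value 20
Best: 27 util.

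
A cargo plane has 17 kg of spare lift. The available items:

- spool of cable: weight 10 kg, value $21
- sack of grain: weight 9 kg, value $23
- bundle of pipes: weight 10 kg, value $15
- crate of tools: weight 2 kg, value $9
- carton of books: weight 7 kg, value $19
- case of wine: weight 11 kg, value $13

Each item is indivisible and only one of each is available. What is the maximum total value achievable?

$42

Check high-value combinations within 17 kg:
- sack of grain+carton of books: weight 9+7=16, value 23+19=42
- spool of cable+carton of books: weight 10+7=17, value 21+19=40
- bundle of pipes+carton of books: weight 10+7=17, value 15+19=34
- sack of grain+crate of tools: weight 9+2=11, value 23+9=32
Best: $42.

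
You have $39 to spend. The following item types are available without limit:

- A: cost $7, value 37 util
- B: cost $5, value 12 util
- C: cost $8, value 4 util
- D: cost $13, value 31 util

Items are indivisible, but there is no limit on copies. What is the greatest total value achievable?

185 util

Best value-per-unit is A at 37/7, and filling with it alone uses cost 5×7=35. No mix of the others beats 5×37 = 185.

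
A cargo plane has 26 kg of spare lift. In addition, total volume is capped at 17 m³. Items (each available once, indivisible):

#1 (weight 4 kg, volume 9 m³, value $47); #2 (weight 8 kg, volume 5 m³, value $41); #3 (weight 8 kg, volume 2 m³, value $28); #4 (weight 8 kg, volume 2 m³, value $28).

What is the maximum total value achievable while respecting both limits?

Feasible sets respecting both limits:
- #1+#2+#3: weight 20, volume 16, value 116
- #1+#2+#4: weight 20, volume 16, value 116
- #1+#3+#4: weight 20, volume 13, value 103
Best: $116.

$116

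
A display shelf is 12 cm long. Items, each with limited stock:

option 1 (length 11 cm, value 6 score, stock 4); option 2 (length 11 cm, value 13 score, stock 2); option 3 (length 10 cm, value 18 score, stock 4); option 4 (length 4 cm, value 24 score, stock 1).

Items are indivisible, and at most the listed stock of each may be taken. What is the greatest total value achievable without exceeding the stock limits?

Best selections within length 12 and stock limits:
- 1×option 4: length 4, value 24
- 1×option 3: length 10, value 18
- 1×option 2: length 11, value 13
Best: 24 score.

24 score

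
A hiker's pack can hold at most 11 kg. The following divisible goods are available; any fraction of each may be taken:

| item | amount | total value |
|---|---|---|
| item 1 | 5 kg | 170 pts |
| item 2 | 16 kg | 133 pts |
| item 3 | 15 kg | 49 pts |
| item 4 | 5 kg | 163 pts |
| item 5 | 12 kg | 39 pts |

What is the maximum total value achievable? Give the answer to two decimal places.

341.31

Take in order of value per unit:
- item 1 (170/5 per unit): all 5 → value 170, running total 170.00
- item 4 (163/5 per unit): all 5 → value 163, running total 333.00
- item 2 (133/16 per unit): 1 of 16 → value 1×133/16 = 8.3125, running total 341.31
Total 341.31.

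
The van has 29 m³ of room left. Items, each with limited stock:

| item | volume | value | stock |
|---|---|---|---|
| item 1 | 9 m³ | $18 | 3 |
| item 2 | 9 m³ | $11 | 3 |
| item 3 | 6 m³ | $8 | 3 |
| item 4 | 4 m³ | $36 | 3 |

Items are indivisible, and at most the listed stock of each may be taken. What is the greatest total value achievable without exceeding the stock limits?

$134

Best selections within volume 29 and stock limits:
- 1×item 1 + 1×item 3 + 3×item 4: volume 27, value 134
- 1×item 2 + 1×item 3 + 3×item 4: volume 27, value 127
Best: $134.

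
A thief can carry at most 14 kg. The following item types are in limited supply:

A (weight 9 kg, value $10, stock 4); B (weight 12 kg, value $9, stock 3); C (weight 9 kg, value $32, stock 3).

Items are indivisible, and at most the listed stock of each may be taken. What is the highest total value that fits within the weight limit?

$32

Top feasible selections:
- 1×C: weight 9, value 32
- 1×A: weight 9, value 10
- 1×B: weight 12, value 9
Best: $32.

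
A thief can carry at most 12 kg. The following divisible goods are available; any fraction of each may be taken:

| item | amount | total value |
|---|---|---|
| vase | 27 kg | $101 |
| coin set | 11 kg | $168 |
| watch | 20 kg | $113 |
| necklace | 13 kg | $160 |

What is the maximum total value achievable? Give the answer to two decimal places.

Take in order of value per unit:
- coin set (168/11 per unit): all 11 → value 168, running total 168.00
- necklace (160/13 per unit): 1 of 13 → value 1×160/13 = 12.3077, running total 180.31
Total 180.31.

180.31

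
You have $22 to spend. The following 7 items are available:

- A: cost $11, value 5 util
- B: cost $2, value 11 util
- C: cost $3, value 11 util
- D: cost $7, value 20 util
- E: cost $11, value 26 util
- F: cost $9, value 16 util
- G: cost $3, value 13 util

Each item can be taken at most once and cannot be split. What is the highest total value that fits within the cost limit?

Check high-value combinations within $22:
- B+C+E+G: cost 2+3+11+3=19, value 11+11+26+13=61
- B+D+F+G: cost 2+7+9+3=21, value 11+20+16+13=60
- C+D+F+G: cost 3+7+9+3=22, value 11+20+16+13=60
- D+E+G: cost 7+11+3=21, value 20+26+13=59
Best: 61 util.

61 util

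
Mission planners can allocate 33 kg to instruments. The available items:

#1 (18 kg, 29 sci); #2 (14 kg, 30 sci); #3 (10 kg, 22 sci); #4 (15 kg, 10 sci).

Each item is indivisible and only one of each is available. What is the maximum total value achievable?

Check high-value combinations within 33 kg:
- #1+#2: mass 18+14=32, value 29+30=59
- #2+#3: mass 14+10=24, value 30+22=52
- #1+#3: mass 18+10=28, value 29+22=51
- #2+#4: mass 14+15=29, value 30+10=40
Best: 59 sci.

59 sci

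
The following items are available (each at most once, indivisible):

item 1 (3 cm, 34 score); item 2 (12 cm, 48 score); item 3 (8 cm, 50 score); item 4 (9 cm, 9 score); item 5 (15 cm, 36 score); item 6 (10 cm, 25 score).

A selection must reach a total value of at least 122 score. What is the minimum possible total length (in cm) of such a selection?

Subsets with value ≥ 122, sorted by total length:
- item 1+item 2+item 3: length 23, value 132
- item 2+item 3+item 6: length 30, value 123
- item 1+item 2+item 3+item 4: length 32, value 141
- item 1+item 2+item 3+item 6: length 33, value 157
Minimum length: 23 cm.

23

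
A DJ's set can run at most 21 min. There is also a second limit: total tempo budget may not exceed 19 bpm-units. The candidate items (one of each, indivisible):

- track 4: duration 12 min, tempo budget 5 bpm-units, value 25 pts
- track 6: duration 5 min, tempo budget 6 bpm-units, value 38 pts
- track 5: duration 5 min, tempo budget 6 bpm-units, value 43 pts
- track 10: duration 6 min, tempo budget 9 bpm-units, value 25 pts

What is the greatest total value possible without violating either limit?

81 pts

Feasible sets respecting both limits:
- track 6+track 5: duration 10, tempo budget 12, value 81
- track 4+track 5: duration 17, tempo budget 11, value 68
- track 5+track 10: duration 11, tempo budget 15, value 68
- track 4+track 6: duration 17, tempo budget 11, value 63
Best: 81 pts.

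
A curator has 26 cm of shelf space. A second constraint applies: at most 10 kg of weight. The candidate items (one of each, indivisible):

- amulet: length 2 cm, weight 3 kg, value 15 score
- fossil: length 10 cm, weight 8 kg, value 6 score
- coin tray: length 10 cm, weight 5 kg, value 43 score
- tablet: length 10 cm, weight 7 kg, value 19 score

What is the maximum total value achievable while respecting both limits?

58 score

Feasible sets respecting both limits:
- amulet+coin tray: length 12, weight 8, value 58
- coin tray: length 10, weight 5, value 43
- amulet+tablet: length 12, weight 10, value 34
Best: 58 score.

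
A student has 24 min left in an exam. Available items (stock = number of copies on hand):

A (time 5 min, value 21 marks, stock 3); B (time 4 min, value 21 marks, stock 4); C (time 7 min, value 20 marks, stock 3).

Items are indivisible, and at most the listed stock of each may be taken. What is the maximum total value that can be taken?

105 marks

Best selections within time 24 and stock limits:
- 1×A + 4×B: time 21, value 105
- 2×A + 3×B: time 22, value 105
Best: 105 marks.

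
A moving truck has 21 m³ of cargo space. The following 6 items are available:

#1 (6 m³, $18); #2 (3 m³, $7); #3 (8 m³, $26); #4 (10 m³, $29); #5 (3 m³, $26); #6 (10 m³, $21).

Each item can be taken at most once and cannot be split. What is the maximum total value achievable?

$81

Check high-value combinations within 21 m³:
- #3+#4+#5: volume 8+10+3=21, value 26+29+26=81
- #1+#2+#3+#5: volume 6+3+8+3=20, value 18+7+26+26=77
- #1+#4+#5: volume 6+10+3=19, value 18+29+26=73
- #3+#5+#6: volume 8+3+10=21, value 26+26+21=73
- #1+#3+#5: volume 6+8+3=17, value 18+26+26=70
Best: $81.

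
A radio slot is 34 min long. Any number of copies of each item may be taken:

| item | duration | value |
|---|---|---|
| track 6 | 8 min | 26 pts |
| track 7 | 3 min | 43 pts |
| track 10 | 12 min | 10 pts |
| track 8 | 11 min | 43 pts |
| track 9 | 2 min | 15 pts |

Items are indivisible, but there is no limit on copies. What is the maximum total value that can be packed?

473 pts

Best value-per-unit is track 7 at 43/3, and filling with it alone uses duration 11×3=33. No mix of the others beats 11×43 = 473.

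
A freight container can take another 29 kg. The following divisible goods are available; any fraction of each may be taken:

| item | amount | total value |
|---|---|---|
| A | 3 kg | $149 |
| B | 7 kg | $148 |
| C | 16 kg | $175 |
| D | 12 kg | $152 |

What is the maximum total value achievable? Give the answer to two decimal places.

525.56

Take in order of value per unit:
- A (149/3 per unit): all 3 → value 149, running total 149.00
- B (148/7 per unit): all 7 → value 148, running total 297.00
- D (152/12 per unit): all 12 → value 152, running total 449.00
- C (175/16 per unit): 7 of 16 → value 7×175/16 = 76.5625, running total 525.56
Total 525.56.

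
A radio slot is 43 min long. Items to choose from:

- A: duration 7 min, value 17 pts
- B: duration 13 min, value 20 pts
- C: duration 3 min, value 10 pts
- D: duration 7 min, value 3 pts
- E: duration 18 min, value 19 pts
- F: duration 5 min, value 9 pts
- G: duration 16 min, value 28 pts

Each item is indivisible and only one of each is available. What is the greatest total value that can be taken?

This is a 0/1 knapsack; check combinations near the capacity.
- A+B+C+G: duration 7+13+3+16=39, value 17+20+10+28=75
- A+B+F+G: duration 7+13+5+16=41, value 17+20+9+28=74
- A+B+D+G: duration 7+13+7+16=43, value 17+20+3+28=68
- B+C+F+G: duration 13+3+5+16=37, value 20+10+9+28=67
- A+C+D+F+G: duration 7+3+7+5+16=38, value 17+10+3+9+28=67
Best: 75 pts.

75 pts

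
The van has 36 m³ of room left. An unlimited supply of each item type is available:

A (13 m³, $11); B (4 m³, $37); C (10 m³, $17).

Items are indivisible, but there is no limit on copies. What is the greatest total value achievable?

$333

Best value-per-unit is B at 37/4, and filling with it alone uses volume 9×4=36. No mix of the others beats 9×37 = 333.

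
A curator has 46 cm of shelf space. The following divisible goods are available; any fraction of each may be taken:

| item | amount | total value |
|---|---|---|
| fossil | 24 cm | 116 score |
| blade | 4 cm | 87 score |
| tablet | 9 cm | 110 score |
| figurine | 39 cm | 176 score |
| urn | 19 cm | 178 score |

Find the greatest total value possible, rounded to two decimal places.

Take in order of value per unit:
- blade (87/4 per unit): all 4 → value 87, running total 87.00
- tablet (110/9 per unit): all 9 → value 110, running total 197.00
- urn (178/19 per unit): all 19 → value 178, running total 375.00
- fossil (116/24 per unit): 14 of 24 → value 14×116/24 = 67.6667, running total 442.67
Total 442.67.

442.67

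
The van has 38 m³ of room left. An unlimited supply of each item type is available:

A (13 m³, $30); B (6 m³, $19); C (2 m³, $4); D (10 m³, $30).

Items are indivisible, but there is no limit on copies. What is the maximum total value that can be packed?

$118

Best value-per-unit is B at 19/6; filling with it alone gives 6×19 = 114.
Optimal mix: 6×B + 1×C → volume 38, value 118.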